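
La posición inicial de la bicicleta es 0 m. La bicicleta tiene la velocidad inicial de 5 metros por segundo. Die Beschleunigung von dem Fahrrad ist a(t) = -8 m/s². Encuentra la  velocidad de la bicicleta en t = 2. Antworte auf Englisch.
We must find the antiderivative of our acceleration equation a(t) = -8 1 time. The antiderivative of acceleration, with v(0) = 5, gives velocity: v(t) = 5 - 8·t. We have velocity v(t) = 5 - 8·t. Substituting t = 2: v(2) = -11.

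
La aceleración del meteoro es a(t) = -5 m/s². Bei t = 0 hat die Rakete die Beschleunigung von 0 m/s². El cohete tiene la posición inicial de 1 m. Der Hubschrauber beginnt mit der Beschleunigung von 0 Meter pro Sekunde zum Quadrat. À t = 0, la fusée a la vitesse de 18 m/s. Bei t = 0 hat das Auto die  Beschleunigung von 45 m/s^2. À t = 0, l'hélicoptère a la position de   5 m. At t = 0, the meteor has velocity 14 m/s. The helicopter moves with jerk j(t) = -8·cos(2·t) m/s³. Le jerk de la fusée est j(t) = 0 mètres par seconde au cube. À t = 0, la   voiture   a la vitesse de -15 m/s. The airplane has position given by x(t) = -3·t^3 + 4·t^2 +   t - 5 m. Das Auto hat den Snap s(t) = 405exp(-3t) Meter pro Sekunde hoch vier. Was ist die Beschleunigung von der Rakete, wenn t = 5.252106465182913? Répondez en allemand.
Wir müssen unsere Gleichung für den Ruck j(t) = 0 1-mal integrieren. Die Stammfunktion von dem Ruck ist die Beschleunigung. Mit a(0) = 0 erhalten wir a(t) = 0. Aus der Gleichung für die Beschleunigung a(t) = 0, setzen wir t = 5.252106465182913 ein und erhalten a = 0.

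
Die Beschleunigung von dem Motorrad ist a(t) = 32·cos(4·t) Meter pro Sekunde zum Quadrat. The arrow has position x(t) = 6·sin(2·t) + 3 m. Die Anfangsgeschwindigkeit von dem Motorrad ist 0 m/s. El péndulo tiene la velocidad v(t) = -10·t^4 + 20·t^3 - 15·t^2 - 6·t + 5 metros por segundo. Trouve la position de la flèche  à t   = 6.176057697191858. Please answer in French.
En utilisant x(t) = 6·sin(2·t) + 3 et en substituant t = 6.176057697191858, nous trouvons x = 1.72428157983853.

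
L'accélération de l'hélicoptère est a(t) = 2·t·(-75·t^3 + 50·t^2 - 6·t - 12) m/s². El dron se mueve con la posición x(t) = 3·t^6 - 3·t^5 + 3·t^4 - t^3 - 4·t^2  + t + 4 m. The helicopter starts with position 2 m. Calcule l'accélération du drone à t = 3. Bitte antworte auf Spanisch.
Para resolver esto, necesitamos tomar 2 derivadas de nuestra ecuación de la posición x(t) = 3·t^6 - 3·t^5 + 3·t^4 - t^3 - 4·t^2 + t + 4. Tomando d/dt de x(t), encontramos v(t) = 18·t^5 - 15·t^4 + 12·t^3 - 3·t^2 - 8·t + 1. Derivando la velocidad, obtenemos la aceleración: a(t) = 90·t^4 - 60·t^3 + 36·t^2 - 6·t - 8. Usando a(t) = 90·t^4 - 60·t^3 + 36·t^2 - 6·t - 8 y sustituyendo t = 3, encontramos a = 5968.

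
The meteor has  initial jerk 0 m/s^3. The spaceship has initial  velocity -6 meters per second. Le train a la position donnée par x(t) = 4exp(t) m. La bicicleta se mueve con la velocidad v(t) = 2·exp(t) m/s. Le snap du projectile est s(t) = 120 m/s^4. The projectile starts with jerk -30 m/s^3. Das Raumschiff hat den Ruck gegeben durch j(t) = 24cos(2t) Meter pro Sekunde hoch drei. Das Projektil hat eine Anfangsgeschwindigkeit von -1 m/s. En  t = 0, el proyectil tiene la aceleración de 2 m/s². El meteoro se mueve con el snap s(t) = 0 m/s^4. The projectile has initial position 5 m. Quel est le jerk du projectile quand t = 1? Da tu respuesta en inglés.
To find the answer, we compute 1 integral of s(t) = 120. The antiderivative of snap is jerk. Using j(0) = -30, we get j(t) = 120·t - 30. From the given jerk equation j(t) = 120·t - 30, we substitute t = 1 to get j = 90.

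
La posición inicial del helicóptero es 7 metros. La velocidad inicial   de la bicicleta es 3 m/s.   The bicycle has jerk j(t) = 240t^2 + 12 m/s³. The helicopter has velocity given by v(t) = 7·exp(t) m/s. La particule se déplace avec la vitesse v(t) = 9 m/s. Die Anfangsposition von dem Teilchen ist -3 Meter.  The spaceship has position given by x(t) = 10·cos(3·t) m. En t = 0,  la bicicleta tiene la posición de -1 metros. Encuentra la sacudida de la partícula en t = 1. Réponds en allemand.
Wir müssen unsere Gleichung für die Geschwindigkeit v(t) = 9 2-mal ableiten. Durch Ableiten von der Geschwindigkeit erhalten wir die Beschleunigung: a(t) = 0. Die Ableitung von der Beschleunigung ergibt den Ruck: j(t) = 0. Mit j(t) = 0 und Einsetzen von t = 1, finden wir j = 0.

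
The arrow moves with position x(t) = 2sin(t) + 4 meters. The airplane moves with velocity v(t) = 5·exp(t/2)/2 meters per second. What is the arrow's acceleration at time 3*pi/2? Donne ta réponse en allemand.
Wir müssen unsere Gleichung für die Position x(t) = 2·sin(t) + 4 2-mal ableiten. Durch Ableiten von der Position erhalten wir die Geschwindigkeit: v(t) = 2·cos(t). Mit d/dt von v(t) finden wir a(t) = -2·sin(t). Mit a(t) = -2·sin(t) und Einsetzen von t = 3*pi/2, finden wir a = 2.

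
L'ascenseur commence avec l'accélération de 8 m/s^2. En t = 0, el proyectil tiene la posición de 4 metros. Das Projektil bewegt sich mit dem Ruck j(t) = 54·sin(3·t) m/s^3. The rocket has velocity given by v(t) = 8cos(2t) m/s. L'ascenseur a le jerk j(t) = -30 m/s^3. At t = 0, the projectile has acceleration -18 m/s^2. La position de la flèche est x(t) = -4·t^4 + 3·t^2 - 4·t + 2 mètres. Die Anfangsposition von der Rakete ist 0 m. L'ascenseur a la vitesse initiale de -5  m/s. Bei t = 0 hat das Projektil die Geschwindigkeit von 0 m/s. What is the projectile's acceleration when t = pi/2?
We must find the integral of our jerk equation j(t) = 54·sin(3·t) 1 time. Finding the integral of j(t) and using a(0) = -18: a(t) = -18·cos(3·t). From the given acceleration equation a(t) = -18·cos(3·t), we substitute t = pi/2 to get a = 0.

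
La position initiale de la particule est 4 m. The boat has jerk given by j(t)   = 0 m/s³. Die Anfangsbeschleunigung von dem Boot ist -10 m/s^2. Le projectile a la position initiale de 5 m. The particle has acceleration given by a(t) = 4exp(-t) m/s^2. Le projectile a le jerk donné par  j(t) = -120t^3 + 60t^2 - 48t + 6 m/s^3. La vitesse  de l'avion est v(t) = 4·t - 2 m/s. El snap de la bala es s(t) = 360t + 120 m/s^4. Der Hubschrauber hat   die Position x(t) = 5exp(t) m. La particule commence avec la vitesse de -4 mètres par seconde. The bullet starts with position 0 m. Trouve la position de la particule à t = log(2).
Nous devons trouver la primitive de notre équation de l'accélération a(t) = 4·exp(-t) 2 fois. En prenant ∫a(t)dt et en appliquant v(0) = -4, nous trouvons v(t) = -4·exp(-t). En prenant ∫v(t)dt et en appliquant x(0) = 4, nous trouvons x(t) = 4·exp(-t). En utilisant x(t) = 4·exp(-t) et en substituant t = log(2), nous trouvons x = 2.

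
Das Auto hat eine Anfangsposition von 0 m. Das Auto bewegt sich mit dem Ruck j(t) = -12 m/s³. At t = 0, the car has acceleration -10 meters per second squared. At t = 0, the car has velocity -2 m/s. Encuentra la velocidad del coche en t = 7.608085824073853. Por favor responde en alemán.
Wir müssen die Stammfunktion unserer Gleichung für den Ruck j(t) = -12 2-mal finden. Die Stammfunktion von dem Ruck ist die Beschleunigung. Mit a(0) = -10 erhalten wir a(t) = -12·t - 10. Das Integral von der Beschleunigung, mit v(0) = -2, ergibt die Geschwindigkeit: v(t) = -6·t^2 - 10·t - 2. Wir haben die Geschwindigkeit v(t) = -6·t^2 - 10·t - 2. Durch Einsetzen von t = 7.608085824073853: v(7.608085824073853) = -425.378677679580.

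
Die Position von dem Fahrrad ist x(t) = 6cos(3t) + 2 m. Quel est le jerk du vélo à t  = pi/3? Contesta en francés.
Pour résoudre ceci, nous devons prendre 3 dérivées de notre équation de la position x(t) = 6·cos(3·t) + 2. La dérivée de la position donne la vitesse: v(t) = -18·sin(3·t). En prenant d/dt de v(t), nous trouvons a(t) = -54·cos(3·t). La dérivée de l'accélération donne le jerk: j(t) = 162·sin(3·t). Nous avons le jerk j(t) = 162·sin(3·t). En substituant t = pi/3: j(pi/3) = 0.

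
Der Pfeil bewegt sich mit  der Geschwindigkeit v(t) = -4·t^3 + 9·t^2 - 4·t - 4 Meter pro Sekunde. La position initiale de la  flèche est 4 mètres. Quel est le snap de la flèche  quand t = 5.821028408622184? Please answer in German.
Ausgehend von der Geschwindigkeit v(t) = -4·t^3 + 9·t^2 - 4·t - 4, nehmen wir 3 Ableitungen. Die Ableitung von der Geschwindigkeit ergibt die Beschleunigung: a(t) = -12·t^2 + 18·t - 4. Die Ableitung von der Beschleunigung ergibt den Ruck: j(t) = 18 - 24·t. Die Ableitung von dem Ruck ergibt den Snap: s(t) = -24. Mit s(t) = -24 und Einsetzen von t = 5.821028408622184, finden wir s = -24.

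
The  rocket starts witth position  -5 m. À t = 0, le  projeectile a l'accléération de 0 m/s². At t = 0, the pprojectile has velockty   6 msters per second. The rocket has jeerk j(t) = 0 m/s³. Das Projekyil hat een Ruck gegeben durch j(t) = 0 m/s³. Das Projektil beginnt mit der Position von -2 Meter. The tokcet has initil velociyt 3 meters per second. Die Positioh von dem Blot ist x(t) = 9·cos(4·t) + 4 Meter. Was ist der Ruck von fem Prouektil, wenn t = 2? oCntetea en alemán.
Aus der Gleichung für den Ruck j(t) = 0, setzen wir t = 2 ein und erhalten j = 0.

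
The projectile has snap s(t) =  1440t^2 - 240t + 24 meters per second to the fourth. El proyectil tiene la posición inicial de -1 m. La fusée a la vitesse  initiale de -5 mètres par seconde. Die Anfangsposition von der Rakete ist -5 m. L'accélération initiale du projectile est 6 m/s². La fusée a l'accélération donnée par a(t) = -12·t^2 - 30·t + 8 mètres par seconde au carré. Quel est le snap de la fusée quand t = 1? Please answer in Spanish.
Partiendo de la aceleración a(t) = -12·t^2 - 30·t + 8, tomamos 2 derivadas. La derivada de la aceleración da la sacudida: j(t) = -24·t - 30. Tomando d/dt de j(t), encontramos s(t) = -24. Usando s(t) = -24 y sustituyendo t = 1, encontramos s = -24.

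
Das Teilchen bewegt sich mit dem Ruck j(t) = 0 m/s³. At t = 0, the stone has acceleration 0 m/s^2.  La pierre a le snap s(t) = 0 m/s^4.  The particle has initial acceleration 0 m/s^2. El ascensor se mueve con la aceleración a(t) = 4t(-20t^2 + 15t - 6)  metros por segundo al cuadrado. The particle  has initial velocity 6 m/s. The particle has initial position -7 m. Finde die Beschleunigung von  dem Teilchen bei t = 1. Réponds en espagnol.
Debemos encontrar la antiderivada de nuestra ecuación de la sacudida j(t) = 0 1 vez. La integral de la sacudida es la aceleración. Usando a(0) = 0, obtenemos a(t) = 0. Tenemos la aceleración a(t) = 0. Sustituyendo t = 1: a(1) = 0.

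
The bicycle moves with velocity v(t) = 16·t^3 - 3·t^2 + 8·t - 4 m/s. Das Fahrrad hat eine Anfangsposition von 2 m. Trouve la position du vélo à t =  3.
En partant de la vitesse v(t) = 16·t^3 - 3·t^2 + 8·t - 4, nous prenons 1 primitive. L'intégrale de la vitesse est la position. En utilisant x(0) = 2, nous obtenons x(t) = 4·t^4 - t^3 + 4·t^2 - 4·t + 2. En utilisant x(t) = 4·t^4 - t^3 + 4·t^2 - 4·t + 2 et en substituant t = 3, nous trouvons x = 323.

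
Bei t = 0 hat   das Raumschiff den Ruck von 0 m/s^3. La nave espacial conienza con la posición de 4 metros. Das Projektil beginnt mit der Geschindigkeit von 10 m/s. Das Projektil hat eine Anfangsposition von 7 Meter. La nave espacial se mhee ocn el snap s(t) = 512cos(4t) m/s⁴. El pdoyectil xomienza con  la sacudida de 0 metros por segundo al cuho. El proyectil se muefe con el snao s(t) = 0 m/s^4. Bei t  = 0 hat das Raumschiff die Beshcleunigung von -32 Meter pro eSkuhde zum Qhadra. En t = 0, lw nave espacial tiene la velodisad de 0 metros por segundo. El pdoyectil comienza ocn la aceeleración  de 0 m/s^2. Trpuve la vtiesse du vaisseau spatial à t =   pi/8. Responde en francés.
Pour résoudre ceci, nous devons prendre 3 primitives de notre équation du snap s(t) = 512·cos(4·t). L'intégrale du snap, avec j(0) = 0, donne le jerk: j(t) = 128·sin(4·t). La primitive du jerk, avec a(0) = -32, donne l'accélération: a(t) = -32·cos(4·t). La primitive de l'accélération est la vitesse. En utilisant v(0) = 0, nous obtenons v(t) = -8·sin(4·t). Nous avons la vitesse v(t) = -8·sin(4·t). En substituant t = pi/8: v(pi/8) = -8.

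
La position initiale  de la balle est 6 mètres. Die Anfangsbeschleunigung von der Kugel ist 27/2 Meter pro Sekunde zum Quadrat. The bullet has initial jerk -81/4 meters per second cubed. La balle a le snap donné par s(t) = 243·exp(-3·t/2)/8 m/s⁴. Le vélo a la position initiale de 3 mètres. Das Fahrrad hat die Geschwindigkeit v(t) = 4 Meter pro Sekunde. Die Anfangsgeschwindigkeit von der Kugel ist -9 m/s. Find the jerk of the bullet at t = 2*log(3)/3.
We must find the integral of our snap equation s(t) = 243·exp(-3·t/2)/8 1 time. Integrating snap and using the initial condition j(0) = -81/4, we get j(t) = -81·exp(-3·t/2)/4. From the given jerk equation j(t) = -81·exp(-3·t/2)/4, we substitute t = 2*log(3)/3 to get j = -27/4.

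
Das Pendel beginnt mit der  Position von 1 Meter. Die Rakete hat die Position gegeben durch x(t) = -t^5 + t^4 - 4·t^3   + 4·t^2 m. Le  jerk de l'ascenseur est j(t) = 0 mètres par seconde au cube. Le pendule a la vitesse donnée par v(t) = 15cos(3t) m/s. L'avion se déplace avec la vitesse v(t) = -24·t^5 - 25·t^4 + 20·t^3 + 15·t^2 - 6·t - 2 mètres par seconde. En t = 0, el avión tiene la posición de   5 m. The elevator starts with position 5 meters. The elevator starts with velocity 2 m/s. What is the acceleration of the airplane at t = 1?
To solve this, we need to take 1 derivative of our velocity equation v(t) = -24·t^5 - 25·t^4 + 20·t^3 + 15·t^2 - 6·t - 2. Taking d/dt of v(t), we find a(t) = -120·t^4 - 100·t^3 + 60·t^2 + 30·t - 6. We have acceleration a(t) = -120·t^4 - 100·t^3 + 60·t^2 + 30·t - 6. Substituting t = 1: a(1) = -136.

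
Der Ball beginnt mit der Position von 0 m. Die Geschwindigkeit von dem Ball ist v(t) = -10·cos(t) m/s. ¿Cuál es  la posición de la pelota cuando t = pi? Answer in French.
En partant de la vitesse v(t) = -10·cos(t), nous prenons 1 primitive. L'intégrale de la vitesse est la position. En utilisant x(0) = 0, nous obtenons x(t) = -10·sin(t). En utilisant x(t) = -10·sin(t) et en substituant t = pi, nous trouvons x = 0.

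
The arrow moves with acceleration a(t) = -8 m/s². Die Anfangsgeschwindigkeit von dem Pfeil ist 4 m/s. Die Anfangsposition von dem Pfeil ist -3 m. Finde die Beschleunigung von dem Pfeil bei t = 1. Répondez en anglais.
We have acceleration a(t) = -8. Substituting t = 1: a(1) = -8.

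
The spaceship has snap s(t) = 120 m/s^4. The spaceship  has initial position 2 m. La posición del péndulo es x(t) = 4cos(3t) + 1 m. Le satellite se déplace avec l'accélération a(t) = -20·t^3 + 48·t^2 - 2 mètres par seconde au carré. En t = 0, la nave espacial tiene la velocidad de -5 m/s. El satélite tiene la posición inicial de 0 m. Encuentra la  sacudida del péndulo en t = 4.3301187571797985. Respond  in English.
To solve this, we need to take 3 derivatives of our position equation x(t) = 4·cos(3·t) + 1. The derivative of position gives velocity: v(t) = -12·sin(3·t). The derivative of velocity gives acceleration: a(t) = -36·cos(3·t). Differentiating acceleration, we get jerk: j(t) = 108·sin(3·t). From the given jerk equation j(t) = 108·sin(3·t), we substitute t = 4.3301187571797985 to get j = 44.4308181322992.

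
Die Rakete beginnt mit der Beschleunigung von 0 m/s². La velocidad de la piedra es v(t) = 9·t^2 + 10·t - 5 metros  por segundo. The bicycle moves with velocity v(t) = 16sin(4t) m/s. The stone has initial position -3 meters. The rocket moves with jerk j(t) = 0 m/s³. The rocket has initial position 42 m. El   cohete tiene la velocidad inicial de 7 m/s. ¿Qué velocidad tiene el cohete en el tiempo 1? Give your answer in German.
Wir müssen unsere Gleichung für den Ruck j(t) = 0 2-mal integrieren. Die Stammfunktion von dem Ruck ist die Beschleunigung. Mit a(0) = 0 erhalten wir a(t) = 0. Das Integral von der Beschleunigung, mit v(0) = 7, ergibt die Geschwindigkeit: v(t) = 7. Wir haben die Geschwindigkeit v(t) = 7. Durch Einsetzen von t = 1: v(1) = 7.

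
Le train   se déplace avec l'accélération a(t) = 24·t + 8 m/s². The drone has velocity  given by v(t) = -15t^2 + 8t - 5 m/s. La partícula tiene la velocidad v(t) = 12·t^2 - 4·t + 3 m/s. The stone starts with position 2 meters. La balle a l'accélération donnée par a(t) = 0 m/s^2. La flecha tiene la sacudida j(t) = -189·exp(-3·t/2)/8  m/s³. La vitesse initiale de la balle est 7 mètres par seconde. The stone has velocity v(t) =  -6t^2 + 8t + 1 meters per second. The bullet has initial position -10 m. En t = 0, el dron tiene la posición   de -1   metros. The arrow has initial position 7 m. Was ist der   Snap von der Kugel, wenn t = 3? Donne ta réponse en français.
Pour résoudre ceci, nous devons prendre 2 dérivées de notre équation de l'accélération a(t) = 0. La dérivée de l'accélération donne le jerk: j(t) = 0. En dérivant le jerk, nous obtenons le snap: s(t) = 0. En utilisant s(t) = 0 et en substituant t = 3, nous trouvons s = 0.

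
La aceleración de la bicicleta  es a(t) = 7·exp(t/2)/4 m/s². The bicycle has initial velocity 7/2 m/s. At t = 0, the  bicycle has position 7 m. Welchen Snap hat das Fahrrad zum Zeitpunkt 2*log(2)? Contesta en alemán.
Ausgehend von der Beschleunigung a(t) = 7·exp(t/2)/4, nehmen wir 2 Ableitungen. Durch Ableiten von der Beschleunigung erhalten wir den Ruck: j(t) = 7·exp(t/2)/8. Die Ableitung von dem Ruck ergibt den Snap: s(t) = 7·exp(t/2)/16. Aus der Gleichung für den Snap s(t) = 7·exp(t/2)/16, setzen wir t = 2*log(2) ein und erhalten s = 7/8.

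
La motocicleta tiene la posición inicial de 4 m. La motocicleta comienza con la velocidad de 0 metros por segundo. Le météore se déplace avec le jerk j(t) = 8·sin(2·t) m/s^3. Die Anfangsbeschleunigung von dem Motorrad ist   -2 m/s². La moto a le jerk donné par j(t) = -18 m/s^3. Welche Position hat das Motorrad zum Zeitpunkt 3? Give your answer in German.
Um dies zu lösen, müssen wir 3 Stammfunktionen unserer Gleichung für den Ruck j(t) = -18 finden. Durch Integration von dem Ruck und Verwendung der Anfangsbedingung a(0) = -2, erhalten wir a(t) = -18·t - 2. Das Integral von der Beschleunigung, mit v(0) = 0, ergibt die Geschwindigkeit: v(t) = t·(-9·t - 2). Das Integral von der Geschwindigkeit ist die Position. Mit x(0) = 4 erhalten wir x(t) = -3·t^3 - t^2 + 4. Wir haben die Position x(t) = -3·t^3 - t^2 + 4. Durch Einsetzen von t = 3: x(3) = -86.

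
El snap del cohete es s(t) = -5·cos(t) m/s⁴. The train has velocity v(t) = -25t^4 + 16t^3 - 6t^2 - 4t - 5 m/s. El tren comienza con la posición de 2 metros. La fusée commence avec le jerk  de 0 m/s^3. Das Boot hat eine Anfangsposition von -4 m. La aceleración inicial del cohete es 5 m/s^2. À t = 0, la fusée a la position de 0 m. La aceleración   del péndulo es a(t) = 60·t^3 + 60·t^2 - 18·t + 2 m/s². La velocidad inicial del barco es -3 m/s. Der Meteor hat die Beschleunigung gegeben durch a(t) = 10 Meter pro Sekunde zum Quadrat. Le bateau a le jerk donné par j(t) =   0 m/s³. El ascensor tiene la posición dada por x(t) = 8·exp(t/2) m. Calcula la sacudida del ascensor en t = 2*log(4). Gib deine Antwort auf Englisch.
To solve this, we need to take 3 derivatives of our position equation x(t) = 8·exp(t/2). Taking d/dt of x(t), we find v(t) = 4·exp(t/2). Differentiating velocity, we get acceleration: a(t) = 2·exp(t/2). Taking d/dt of a(t), we find j(t) = exp(t/2). From the given jerk equation j(t) = exp(t/2), we substitute t = 2*log(4) to get j = 4.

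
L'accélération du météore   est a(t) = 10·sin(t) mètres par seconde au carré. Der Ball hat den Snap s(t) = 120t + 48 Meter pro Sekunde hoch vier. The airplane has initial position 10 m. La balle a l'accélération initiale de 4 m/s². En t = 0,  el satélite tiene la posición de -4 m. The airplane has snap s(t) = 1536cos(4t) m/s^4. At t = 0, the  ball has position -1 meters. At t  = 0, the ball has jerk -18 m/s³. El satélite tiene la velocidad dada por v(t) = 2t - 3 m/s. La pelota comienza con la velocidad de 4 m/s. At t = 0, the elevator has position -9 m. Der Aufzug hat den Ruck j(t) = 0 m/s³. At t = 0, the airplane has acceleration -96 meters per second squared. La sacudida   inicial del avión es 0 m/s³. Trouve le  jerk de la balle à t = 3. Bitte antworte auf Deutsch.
Um dies zu lösen, müssen wir 1 Integral unserer Gleichung für den Snap s(t) = 120·t + 48 finden. Die Stammfunktion von dem Snap ist der Ruck. Mit j(0) = -18 erhalten wir j(t) = 60·t^2 + 48·t - 18. Mit j(t) = 60·t^2 + 48·t - 18 und Einsetzen von t = 3, finden wir j = 666.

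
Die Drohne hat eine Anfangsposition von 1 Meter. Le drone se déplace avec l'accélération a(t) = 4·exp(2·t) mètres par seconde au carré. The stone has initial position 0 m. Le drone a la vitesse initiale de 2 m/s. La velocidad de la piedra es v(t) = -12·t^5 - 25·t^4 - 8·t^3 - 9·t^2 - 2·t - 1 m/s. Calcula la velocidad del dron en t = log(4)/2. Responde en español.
Debemos encontrar la integral de nuestra ecuación de la aceleración a(t) = 4·exp(2·t) 1 vez. La antiderivada de la aceleración es la velocidad. Usando v(0) = 2, obtenemos v(t) = 2·exp(2·t). Usando v(t) = 2·exp(2·t) y sustituyendo t = log(4)/2, encontramos v = 8.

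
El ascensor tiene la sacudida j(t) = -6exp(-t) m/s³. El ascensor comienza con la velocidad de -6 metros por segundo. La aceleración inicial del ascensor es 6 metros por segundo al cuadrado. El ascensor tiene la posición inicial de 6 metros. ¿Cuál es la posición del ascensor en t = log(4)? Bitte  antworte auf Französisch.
Nous devons trouver la primitive de notre équation du jerk j(t) = -6·exp(-t) 3 fois. En intégrant le jerk et en utilisant la condition initiale a(0) = 6, nous obtenons a(t) = 6·exp(-t). La primitive de l'accélération, avec v(0) = -6, donne la vitesse: v(t) = -6·exp(-t). En prenant ∫v(t)dt et en appliquant x(0) = 6, nous trouvons x(t) = 6·exp(-t). De l'équation de la position x(t) = 6·exp(-t), nous substituons t = log(4) pour obtenir x = 3/2.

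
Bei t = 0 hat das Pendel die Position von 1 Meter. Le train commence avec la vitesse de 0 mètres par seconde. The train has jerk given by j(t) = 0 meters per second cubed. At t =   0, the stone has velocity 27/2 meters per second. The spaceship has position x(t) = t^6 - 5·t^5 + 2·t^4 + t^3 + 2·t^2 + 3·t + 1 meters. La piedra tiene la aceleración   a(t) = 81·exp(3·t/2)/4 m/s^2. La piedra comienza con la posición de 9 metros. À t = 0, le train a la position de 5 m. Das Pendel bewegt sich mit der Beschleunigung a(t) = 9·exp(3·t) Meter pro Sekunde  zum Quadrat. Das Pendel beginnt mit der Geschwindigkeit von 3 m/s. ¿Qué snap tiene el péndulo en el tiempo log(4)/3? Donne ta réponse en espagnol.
Para resolver esto, necesitamos tomar 2 derivadas de nuestra ecuación de la aceleración a(t) = 9·exp(3·t). Derivando la aceleración, obtenemos la sacudida: j(t) = 27·exp(3·t). Derivando la sacudida, obtenemos el snap: s(t) = 81·exp(3·t). Tenemos el snap s(t) = 81·exp(3·t). Sustituyendo t = log(4)/3: s(log(4)/3) = 324.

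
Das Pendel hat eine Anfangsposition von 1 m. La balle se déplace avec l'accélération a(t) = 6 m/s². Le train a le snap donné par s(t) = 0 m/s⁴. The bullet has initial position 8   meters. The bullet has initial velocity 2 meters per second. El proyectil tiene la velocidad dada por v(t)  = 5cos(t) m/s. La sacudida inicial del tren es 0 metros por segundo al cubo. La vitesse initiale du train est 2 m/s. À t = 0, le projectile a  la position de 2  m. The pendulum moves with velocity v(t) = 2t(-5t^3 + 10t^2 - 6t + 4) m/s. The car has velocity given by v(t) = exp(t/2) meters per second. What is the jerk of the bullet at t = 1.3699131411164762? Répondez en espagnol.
Para resolver esto, necesitamos tomar 1 derivada de nuestra ecuación de la aceleración a(t) = 6. La derivada de la aceleración da la sacudida: j(t) = 0. Usando j(t) = 0 y sustituyendo t = 1.3699131411164762, encontramos j = 0.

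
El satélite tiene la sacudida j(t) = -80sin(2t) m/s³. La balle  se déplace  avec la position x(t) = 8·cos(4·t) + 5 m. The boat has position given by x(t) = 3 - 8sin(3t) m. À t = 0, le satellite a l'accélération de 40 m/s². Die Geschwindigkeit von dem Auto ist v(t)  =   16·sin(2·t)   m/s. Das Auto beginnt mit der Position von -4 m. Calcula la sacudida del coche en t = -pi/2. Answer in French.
Pour résoudre ceci, nous devons prendre 2 dérivées de notre équation de la vitesse v(t) = 16·sin(2·t). En dérivant la vitesse, nous obtenons l'accélération: a(t) = 32·cos(2·t). En dérivant l'accélération, nous obtenons le jerk: j(t) = -64·sin(2·t). Nous avons le jerk j(t) = -64·sin(2·t). En substituant t = -pi/2: j(-pi/2) = 0.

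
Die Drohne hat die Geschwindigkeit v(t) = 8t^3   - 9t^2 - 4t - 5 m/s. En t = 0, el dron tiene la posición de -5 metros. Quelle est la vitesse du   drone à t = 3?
De l'équation de la vitesse v(t) = 8·t^3 - 9·t^2 - 4·t - 5, nous substituons t = 3 pour obtenir v = 118.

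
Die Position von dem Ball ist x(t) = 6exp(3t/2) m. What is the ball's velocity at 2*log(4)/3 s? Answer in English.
We must differentiate our position equation x(t) = 6·exp(3·t/2) 1 time. The derivative of position gives velocity: v(t) = 9·exp(3·t/2). From the given velocity equation v(t) = 9·exp(3·t/2), we substitute t = 2*log(4)/3 to get v = 36.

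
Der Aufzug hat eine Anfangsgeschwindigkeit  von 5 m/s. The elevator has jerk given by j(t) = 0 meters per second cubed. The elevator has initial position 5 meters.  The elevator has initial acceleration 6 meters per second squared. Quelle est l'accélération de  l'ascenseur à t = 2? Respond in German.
Wir müssen unsere Gleichung für den Ruck j(t) = 0 1-mal integrieren. Das Integral von dem Ruck, mit a(0) = 6, ergibt die Beschleunigung: a(t) = 6. Mit a(t) = 6 und Einsetzen von t = 2, finden wir a = 6.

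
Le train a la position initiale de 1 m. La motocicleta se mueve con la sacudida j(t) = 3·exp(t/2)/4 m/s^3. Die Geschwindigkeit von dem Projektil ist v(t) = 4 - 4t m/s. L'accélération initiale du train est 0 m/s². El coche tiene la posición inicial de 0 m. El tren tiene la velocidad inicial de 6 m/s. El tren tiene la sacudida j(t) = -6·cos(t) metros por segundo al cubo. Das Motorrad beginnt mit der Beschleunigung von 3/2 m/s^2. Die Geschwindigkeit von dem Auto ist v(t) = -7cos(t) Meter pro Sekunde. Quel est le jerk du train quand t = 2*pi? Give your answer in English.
We have jerk j(t) = -6·cos(t). Substituting t = 2*pi: j(2*pi) = -6.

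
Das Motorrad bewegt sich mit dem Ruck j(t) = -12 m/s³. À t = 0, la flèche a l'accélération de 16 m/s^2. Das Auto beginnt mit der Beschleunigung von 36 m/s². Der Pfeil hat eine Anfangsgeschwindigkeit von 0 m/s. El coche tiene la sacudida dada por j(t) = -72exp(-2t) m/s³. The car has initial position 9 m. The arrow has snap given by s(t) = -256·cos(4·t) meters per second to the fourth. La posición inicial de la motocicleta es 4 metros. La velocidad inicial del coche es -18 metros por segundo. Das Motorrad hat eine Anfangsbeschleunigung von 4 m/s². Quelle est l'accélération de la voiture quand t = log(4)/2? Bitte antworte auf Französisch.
Pour résoudre ceci, nous devons prendre 1 intégrale de notre équation du jerk j(t) = -72·exp(-2·t). La primitive du jerk, avec a(0) = 36, donne l'accélération: a(t) = 36·exp(-2·t). En utilisant a(t) = 36·exp(-2·t) et en substituant t = log(4)/2, nous trouvons a = 9.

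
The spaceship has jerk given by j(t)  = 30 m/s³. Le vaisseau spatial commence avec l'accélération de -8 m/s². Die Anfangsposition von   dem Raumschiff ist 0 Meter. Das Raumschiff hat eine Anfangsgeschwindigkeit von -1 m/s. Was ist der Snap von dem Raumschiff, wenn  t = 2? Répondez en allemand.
Um dies zu lösen, müssen wir 1 Ableitung unserer Gleichung für den Ruck j(t) = 30 nehmen. Durch Ableiten von dem Ruck erhalten wir den Snap: s(t) = 0. Mit s(t) = 0 und Einsetzen von t = 2, finden wir s = 0.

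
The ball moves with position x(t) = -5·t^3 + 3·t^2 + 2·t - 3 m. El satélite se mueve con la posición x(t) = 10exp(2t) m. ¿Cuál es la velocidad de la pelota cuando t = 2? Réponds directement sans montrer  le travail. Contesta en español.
En t = 2, v = -46.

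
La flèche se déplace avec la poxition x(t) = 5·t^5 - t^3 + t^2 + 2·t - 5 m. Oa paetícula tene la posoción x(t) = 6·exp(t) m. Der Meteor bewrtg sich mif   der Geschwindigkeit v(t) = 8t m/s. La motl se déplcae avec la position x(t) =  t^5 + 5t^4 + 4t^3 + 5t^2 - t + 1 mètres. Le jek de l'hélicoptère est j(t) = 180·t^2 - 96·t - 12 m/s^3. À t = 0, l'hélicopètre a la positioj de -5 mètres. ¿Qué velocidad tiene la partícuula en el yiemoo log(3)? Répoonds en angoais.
To solve this, we need to take 1 derivative of our position equation x(t) = 6·exp(t). Differentiating position, we get velocity: v(t) = 6·exp(t). We have velocity v(t) = 6·exp(t). Substituting t = log(3): v(log(3)) = 18.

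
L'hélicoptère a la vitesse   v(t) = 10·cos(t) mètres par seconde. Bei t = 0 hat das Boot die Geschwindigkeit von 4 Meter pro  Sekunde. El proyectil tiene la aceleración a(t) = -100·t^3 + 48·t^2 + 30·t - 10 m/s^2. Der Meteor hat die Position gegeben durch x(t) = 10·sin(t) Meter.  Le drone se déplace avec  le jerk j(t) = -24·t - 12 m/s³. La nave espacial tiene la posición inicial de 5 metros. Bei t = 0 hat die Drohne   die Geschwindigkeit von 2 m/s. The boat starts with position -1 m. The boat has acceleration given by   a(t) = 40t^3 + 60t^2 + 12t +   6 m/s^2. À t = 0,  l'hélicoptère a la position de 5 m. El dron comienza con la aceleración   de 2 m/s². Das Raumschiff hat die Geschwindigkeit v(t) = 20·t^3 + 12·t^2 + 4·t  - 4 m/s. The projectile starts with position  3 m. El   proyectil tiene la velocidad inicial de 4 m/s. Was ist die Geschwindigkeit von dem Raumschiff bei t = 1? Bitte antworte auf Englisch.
Using v(t) = 20·t^3 + 12·t^2 + 4·t - 4 and substituting t = 1, we find v = 32.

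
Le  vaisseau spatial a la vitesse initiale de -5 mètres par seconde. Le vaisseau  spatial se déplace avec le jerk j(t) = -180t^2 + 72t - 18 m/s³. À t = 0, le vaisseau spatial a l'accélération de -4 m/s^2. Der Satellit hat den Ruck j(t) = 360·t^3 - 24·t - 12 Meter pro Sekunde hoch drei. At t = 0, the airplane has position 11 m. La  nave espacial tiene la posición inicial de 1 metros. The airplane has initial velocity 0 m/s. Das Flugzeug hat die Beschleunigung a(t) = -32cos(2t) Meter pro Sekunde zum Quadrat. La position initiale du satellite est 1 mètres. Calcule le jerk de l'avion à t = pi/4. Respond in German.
Wir müssen unsere Gleichung für die Beschleunigung a(t) = -32·cos(2·t) 1-mal ableiten. Durch Ableiten von der Beschleunigung erhalten wir den Ruck: j(t) = 64·sin(2·t). Aus der Gleichung für den Ruck j(t) = 64·sin(2·t), setzen wir t = pi/4 ein und erhalten j = 64.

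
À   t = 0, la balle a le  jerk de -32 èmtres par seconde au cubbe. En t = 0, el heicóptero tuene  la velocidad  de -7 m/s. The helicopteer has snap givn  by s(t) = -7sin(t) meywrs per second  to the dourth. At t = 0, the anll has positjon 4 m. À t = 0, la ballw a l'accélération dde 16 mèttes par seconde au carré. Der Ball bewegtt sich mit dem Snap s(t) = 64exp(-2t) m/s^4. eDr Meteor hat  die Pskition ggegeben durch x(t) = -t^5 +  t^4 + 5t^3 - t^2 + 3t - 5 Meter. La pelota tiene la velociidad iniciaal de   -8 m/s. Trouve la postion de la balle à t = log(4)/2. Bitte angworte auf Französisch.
Nous devons trouver l'intégrale de notre équation du snap s(t) = 64·exp(-2·t) 4 fois. La primitive du snap est le jerk. En utilisant j(0) = -32, nous obtenons j(t) = -32·exp(-2·t). L'intégrale du jerk est l'accélération. En utilisant a(0) = 16, nous obtenons a(t) = 16·exp(-2·t). En prenant ∫a(t)dt et en appliquant v(0) = -8, nous trouvons v(t) = -8·exp(-2·t). L'intégrale de la vitesse est la position. En utilisant x(0) = 4, nous obtenons x(t) = 4·exp(-2·t). De l'équation de la position x(t) = 4·exp(-2·t), nous substituons t = log(4)/2 pour obtenir x = 1.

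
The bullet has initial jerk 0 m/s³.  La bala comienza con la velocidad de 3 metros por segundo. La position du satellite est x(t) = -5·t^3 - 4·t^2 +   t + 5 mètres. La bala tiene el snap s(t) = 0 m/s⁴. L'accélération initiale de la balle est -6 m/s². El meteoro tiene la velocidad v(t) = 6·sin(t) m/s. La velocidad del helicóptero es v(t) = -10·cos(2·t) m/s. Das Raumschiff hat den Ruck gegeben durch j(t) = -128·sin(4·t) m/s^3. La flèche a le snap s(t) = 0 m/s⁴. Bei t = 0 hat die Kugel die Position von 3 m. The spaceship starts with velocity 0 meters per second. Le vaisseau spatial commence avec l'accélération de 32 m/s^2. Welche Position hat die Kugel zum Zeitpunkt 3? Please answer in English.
To find the answer, we compute 4 antiderivatives of s(t) = 0. Finding the antiderivative of s(t) and using j(0) = 0: j(t) = 0. The integral of jerk, with a(0) = -6, gives acceleration: a(t) = -6. Taking ∫a(t)dt and applying v(0) = 3, we find v(t) = 3 - 6·t. Integrating velocity and using the initial condition x(0) = 3, we get x(t) = -3·t^2 + 3·t + 3. We have position x(t) = -3·t^2 + 3·t + 3. Substituting t = 3: x(3) = -15.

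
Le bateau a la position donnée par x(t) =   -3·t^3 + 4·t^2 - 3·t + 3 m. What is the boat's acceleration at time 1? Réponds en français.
En partant de la position x(t) = -3·t^3 + 4·t^2 - 3·t + 3, nous prenons 2 dérivées. En prenant d/dt de x(t), nous trouvons v(t) = -9·t^2 + 8·t - 3. La dérivée de la vitesse donne l'accélération: a(t) = 8 - 18·t. De l'équation de l'accélération a(t) = 8 - 18·t, nous substituons t = 1 pour obtenir a = -10.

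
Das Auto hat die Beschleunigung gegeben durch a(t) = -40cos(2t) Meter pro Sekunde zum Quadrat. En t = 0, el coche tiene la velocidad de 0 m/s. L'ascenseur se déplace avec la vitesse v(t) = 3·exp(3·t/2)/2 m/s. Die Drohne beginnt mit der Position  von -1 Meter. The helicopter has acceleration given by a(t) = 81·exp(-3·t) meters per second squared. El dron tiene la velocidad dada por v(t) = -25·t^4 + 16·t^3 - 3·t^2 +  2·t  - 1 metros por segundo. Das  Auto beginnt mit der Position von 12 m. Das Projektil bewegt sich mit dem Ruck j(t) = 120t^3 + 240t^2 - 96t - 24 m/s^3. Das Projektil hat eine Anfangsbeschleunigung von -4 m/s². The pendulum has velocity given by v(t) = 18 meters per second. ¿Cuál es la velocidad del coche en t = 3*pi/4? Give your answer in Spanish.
Debemos encontrar la integral de nuestra ecuación de la aceleración a(t) = -40·cos(2·t) 1 vez. Integrando la aceleración y usando la condición inicial v(0) = 0, obtenemos v(t) = -20·sin(2·t). Tenemos la velocidad v(t) = -20·sin(2·t). Sustituyendo t = 3*pi/4: v(3*pi/4) = 20.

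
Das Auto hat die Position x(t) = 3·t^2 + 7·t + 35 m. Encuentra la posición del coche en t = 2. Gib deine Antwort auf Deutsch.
Aus der Gleichung für die Position x(t) = 3·t^2 + 7·t + 35, setzen wir t = 2 ein und erhalten x = 61.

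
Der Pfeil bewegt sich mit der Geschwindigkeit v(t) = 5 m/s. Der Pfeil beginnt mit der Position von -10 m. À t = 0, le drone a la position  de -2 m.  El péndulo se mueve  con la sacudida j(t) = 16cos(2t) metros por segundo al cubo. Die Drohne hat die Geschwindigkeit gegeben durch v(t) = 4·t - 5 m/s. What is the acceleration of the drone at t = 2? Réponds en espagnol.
Partiendo de la velocidad v(t) = 4·t - 5, tomamos 1 derivada. La derivada de la velocidad da la aceleración: a(t) = 4. De la ecuación de la aceleración a(t) = 4, sustituimos t = 2 para obtener a = 4.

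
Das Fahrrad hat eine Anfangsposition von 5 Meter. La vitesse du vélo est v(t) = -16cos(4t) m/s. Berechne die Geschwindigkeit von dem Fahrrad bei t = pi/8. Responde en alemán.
Aus der Gleichung für die Geschwindigkeit v(t) = -16·cos(4·t), setzen wir t = pi/8 ein und erhalten v = 0.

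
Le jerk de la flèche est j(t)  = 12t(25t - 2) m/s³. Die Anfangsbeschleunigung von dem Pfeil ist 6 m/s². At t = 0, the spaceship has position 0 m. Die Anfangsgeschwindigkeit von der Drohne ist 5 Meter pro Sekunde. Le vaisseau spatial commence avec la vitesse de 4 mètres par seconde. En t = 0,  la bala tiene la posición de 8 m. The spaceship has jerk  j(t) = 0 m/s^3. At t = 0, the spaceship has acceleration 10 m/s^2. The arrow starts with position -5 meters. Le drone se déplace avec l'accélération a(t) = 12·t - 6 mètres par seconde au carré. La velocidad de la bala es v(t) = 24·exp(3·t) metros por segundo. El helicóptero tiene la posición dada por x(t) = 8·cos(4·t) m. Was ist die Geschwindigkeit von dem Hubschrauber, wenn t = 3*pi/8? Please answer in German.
Ausgehend von der Position x(t) = 8·cos(4·t), nehmen wir 1 Ableitung. Mit d/dt von x(t) finden wir v(t) = -32·sin(4·t). Wir haben die Geschwindigkeit v(t) = -32·sin(4·t). Durch Einsetzen von t = 3*pi/8: v(3*pi/8) = 32.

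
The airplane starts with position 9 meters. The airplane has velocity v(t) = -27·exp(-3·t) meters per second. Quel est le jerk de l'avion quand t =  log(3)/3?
Nous devons dériver notre équation de la vitesse v(t) = -27·exp(-3·t) 2 fois. En dérivant la vitesse, nous obtenons l'accélération: a(t) = 81·exp(-3·t). En dérivant l'accélération, nous obtenons le jerk: j(t) = -243·exp(-3·t). Nous avons le jerk j(t) = -243·exp(-3·t). En substituant t = log(3)/3: j(log(3)/3) = -81.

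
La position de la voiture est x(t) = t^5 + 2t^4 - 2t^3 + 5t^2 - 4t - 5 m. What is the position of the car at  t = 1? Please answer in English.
Using x(t) = t^5 + 2·t^4 - 2·t^3 + 5·t^2 - 4·t - 5 and substituting t = 1, we find x = -3.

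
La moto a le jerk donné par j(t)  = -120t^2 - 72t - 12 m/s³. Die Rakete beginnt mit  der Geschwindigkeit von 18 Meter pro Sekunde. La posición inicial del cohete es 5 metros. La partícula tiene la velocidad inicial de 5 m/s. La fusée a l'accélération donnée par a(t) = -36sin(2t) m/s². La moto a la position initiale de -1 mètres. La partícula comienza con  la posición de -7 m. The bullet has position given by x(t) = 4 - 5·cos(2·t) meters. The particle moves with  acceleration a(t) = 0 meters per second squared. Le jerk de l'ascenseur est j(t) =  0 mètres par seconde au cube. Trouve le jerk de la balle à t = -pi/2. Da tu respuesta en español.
Debemos derivar nuestra ecuación de la posición x(t) = 4 - 5·cos(2·t) 3 veces. Derivando la posición, obtenemos la velocidad: v(t) = 10·sin(2·t). Derivando la velocidad, obtenemos la aceleración: a(t) = 20·cos(2·t). La derivada de la aceleración da la sacudida: j(t) = -40·sin(2·t). Tenemos la sacudida j(t) = -40·sin(2·t). Sustituyendo t = -pi/2: j(-pi/2) = 0.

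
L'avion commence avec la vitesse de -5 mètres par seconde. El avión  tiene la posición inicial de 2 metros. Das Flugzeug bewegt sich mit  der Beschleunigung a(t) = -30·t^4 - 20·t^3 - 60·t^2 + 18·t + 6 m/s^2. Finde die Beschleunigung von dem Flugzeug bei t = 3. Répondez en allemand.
Wir haben die Beschleunigung a(t) = -30·t^4 - 20·t^3 - 60·t^2 + 18·t + 6. Durch Einsetzen von t = 3: a(3) = -3450.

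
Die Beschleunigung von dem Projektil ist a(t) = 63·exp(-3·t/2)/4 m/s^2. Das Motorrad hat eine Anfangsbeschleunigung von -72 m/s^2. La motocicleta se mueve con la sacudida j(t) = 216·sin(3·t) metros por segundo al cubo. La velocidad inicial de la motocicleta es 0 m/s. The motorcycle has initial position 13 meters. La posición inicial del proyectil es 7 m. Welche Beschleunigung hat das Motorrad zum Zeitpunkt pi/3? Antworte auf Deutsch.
Ausgehend von dem Ruck j(t) = 216·sin(3·t), nehmen wir 1 Integral. Durch Integration von dem Ruck und Verwendung der Anfangsbedingung a(0) = -72, erhalten wir a(t) = -72·cos(3·t). Aus der Gleichung für die Beschleunigung a(t) = -72·cos(3·t), setzen wir t = pi/3 ein und erhalten a = 72.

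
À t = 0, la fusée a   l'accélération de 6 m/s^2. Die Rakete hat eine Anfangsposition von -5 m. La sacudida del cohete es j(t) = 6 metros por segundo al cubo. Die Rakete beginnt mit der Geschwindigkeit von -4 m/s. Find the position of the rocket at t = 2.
To solve this, we need to take 3 integrals of our jerk equation j(t) = 6. The integral of jerk, with a(0) = 6, gives acceleration: a(t) = 6·t + 6. Finding the antiderivative of a(t) and using v(0) = -4: v(t) = 3·t^2 + 6·t - 4. Integrating velocity and using the initial condition x(0) = -5, we get x(t) = t^3 + 3·t^2 - 4·t - 5. From the given position equation x(t) = t^3 + 3·t^2 - 4·t - 5, we substitute t = 2 to get x = 7.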